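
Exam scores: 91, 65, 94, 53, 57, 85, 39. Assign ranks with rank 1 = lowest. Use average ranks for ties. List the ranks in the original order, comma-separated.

6, 4, 7, 2, 3, 5, 1

Sorted (ascending): 39, 53, 57, 65, 85, 91, 94
No ties — each value takes its position as its rank.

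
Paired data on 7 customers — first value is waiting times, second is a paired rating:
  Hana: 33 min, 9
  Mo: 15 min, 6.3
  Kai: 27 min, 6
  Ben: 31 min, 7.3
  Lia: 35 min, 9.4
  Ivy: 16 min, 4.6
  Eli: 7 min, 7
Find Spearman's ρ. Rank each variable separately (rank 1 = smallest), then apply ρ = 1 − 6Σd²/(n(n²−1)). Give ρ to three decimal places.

Ranks of variable 1: 6, 2, 4, 5, 7, 3, 1
Ranks of variable 2: 6, 3, 2, 5, 7, 1, 4
d = r₁ − r₂: 0, -1, 2, 0, 0, 2, -3
d²: 0, 1, 4, 0, 0, 4, 9; Σd² = 18
ρ = 1 − 6·18/(7·48) = 1 − 108/336 = 0.679

0.679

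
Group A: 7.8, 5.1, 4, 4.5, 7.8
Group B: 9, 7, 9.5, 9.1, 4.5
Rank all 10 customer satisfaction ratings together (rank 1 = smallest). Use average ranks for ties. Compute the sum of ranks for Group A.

Sorted (ascending): 4, 4.5, 4.5, 5.1, 7, 7.8, 7.8, 9, 9.1, 9.5
The 2 values of 4.5 occupy positions 2–3 → average rank (2+3)/2 = 2.5.
The 2 values of 7.8 occupy positions 6–7 → average rank (6+7)/2 = 6.5.
Group A values → pooled ranks: 7.8→6.5, 5.1→4, 4→1, 4.5→2.5, 7.8→6.5
Rank sum = 6.5 + 4 + 1 + 2.5 + 6.5 = 20.5

20.5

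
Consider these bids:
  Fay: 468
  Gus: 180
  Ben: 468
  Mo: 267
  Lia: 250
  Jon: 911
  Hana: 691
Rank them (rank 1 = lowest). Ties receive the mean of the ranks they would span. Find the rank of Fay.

Sorted (ascending): 180, 250, 267, 468, 468, 691, 911
The 2 values of 468 occupy positions 4–5 → average rank (4+5)/2 = 4.5.
Fay has value 468 → rank 4.5.

4.5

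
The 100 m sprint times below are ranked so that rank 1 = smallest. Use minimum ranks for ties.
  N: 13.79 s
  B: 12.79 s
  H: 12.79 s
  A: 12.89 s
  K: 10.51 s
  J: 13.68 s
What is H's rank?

2

Sorted (ascending): 10.51, 12.79, 12.79, 12.89, 13.68, 13.79
The 2 values of 12.79 occupy positions 2–3 → each gets rank 2.
H has value 12.79 s → rank 2.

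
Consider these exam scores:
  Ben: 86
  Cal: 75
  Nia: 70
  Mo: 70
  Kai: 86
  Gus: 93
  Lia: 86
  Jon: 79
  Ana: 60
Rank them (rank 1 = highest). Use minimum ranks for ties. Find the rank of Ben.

Sorted (descending): 93, 86, 86, 86, 79, 75, 70, 70, 60
The 3 values of 86 occupy positions 2–4 → each gets rank 2.
The 2 values of 70 occupy positions 7–8 → each gets rank 7.
Ben has value 86 → rank 2.

2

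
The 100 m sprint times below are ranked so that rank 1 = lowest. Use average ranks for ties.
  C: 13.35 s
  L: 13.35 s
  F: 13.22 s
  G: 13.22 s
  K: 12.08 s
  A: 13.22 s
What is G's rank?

3

Sorted (ascending): 12.08, 13.22, 13.22, 13.22, 13.35, 13.35
The 3 values of 13.22 occupy positions 2–4 → average rank 3.
The 2 values of 13.35 occupy positions 5–6 → average rank (5+6)/2 = 5.5.
G has value 13.22 s → rank 3.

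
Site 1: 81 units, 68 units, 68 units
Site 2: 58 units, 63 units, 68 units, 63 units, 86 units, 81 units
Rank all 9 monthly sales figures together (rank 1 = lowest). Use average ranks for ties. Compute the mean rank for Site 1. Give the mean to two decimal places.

5.83

Sorted (ascending): 58, 63, 63, 68, 68, 68, 81, 81, 86
The 2 values of 63 occupy positions 2–3 → average rank (2+3)/2 = 2.5.
The 3 values of 68 occupy positions 4–6 → average rank 5.
The 2 values of 81 occupy positions 7–8 → average rank (7+8)/2 = 7.5.
Site 1 values → pooled ranks: 81→7.5, 68→5, 68→5
Mean rank = (7.5 + 5 + 5) / 3 = 5.83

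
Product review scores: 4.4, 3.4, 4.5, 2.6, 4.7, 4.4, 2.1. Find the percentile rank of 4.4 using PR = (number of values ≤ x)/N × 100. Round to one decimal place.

N = 7.
Strictly below 4.4: 3. Equal to 4.4: 2.
PR = 5/7 × 100 = 71.4

71.4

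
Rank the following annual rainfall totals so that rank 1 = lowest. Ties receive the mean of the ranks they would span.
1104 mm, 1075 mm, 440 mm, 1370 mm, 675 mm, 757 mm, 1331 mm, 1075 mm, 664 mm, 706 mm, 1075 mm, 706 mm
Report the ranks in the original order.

Sorted (ascending): 440, 664, 675, 706, 706, 757, 1075, 1075, 1075, 1104, 1331, 1370
The 2 values of 706 occupy positions 4–5 → average rank (4+5)/2 = 4.5.
The 3 values of 1075 occupy positions 7–9 → average rank 8.

10, 8, 1, 12, 3, 6, 11, 8, 2, 4.5, 8, 4.5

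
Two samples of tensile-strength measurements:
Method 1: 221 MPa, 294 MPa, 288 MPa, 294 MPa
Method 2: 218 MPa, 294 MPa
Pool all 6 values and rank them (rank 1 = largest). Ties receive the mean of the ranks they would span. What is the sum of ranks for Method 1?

13

Sorted (descending): 294, 294, 294, 288, 221, 218
The 3 values of 294 occupy positions 1–3 → average rank 2.
Method 1 values → pooled ranks: 221→5, 294→2, 288→4, 294→2
Rank sum = 5 + 2 + 4 + 2 = 13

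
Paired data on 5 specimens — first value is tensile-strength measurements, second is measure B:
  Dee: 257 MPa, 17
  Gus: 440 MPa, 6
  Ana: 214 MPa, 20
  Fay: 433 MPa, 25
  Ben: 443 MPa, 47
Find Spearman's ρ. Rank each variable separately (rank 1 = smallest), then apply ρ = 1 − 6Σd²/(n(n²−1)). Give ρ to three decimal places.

Ranks of variable 1: 2, 4, 1, 3, 5
Ranks of variable 2: 2, 1, 3, 4, 5
d = r₁ − r₂: 0, 3, -2, -1, 0
d²: 0, 9, 4, 1, 0; Σd² = 14
ρ = 1 − 6·14/(5·24) = 1 − 84/120 = 0.300

0.300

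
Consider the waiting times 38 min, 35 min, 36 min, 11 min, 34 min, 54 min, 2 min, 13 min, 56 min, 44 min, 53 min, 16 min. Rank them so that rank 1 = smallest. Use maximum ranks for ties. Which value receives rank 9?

44

Sorted (ascending): 2, 11, 13, 16, 34, 35, 36, 38, 44, 53, 54, 56
No ties — each value takes its position as its rank.
Rank 9 → value 44.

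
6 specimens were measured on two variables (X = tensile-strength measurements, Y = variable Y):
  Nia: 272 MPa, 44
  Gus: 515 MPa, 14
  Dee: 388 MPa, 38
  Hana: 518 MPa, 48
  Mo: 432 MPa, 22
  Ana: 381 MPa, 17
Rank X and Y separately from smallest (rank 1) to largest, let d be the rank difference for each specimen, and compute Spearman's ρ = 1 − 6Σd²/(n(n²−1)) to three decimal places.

0.029

Ranks of variable 1: 1, 5, 3, 6, 4, 2
Ranks of variable 2: 5, 1, 4, 6, 3, 2
d = r₁ − r₂: -4, 4, -1, 0, 1, 0
d²: 16, 16, 1, 0, 1, 0; Σd² = 34
ρ = 1 − 6·34/(6·35) = 1 − 204/210 = 0.029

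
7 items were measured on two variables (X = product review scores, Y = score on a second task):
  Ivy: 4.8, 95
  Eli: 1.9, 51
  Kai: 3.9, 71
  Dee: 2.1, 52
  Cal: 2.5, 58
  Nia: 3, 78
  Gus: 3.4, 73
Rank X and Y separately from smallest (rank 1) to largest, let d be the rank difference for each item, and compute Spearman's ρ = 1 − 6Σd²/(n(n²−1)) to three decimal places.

0.857

Ranks of variable 1: 7, 1, 6, 2, 3, 4, 5
Ranks of variable 2: 7, 1, 4, 2, 3, 6, 5
d = r₁ − r₂: 0, 0, 2, 0, 0, -2, 0
d²: 0, 0, 4, 0, 0, 4, 0; Σd² = 8
ρ = 1 − 6·8/(7·48) = 1 − 48/336 = 0.857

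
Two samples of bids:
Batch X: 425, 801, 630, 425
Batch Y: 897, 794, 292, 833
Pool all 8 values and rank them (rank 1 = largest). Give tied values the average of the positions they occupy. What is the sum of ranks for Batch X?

21

Sorted (descending): 897, 833, 801, 794, 630, 425, 425, 292
The 2 values of 425 occupy positions 6–7 → average rank (6+7)/2 = 6.5.
Batch X values → pooled ranks: 425→6.5, 801→3, 630→5, 425→6.5
Rank sum = 6.5 + 3 + 5 + 6.5 = 21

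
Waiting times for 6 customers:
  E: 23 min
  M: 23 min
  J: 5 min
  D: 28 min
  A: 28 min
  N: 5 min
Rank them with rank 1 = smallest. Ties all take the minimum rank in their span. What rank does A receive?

Sorted (ascending): 5, 5, 23, 23, 28, 28
The 2 values of 5 occupy positions 1–2 → each gets rank 1.
The 2 values of 23 occupy positions 3–4 → each gets rank 3.
The 2 values of 28 occupy positions 5–6 → each gets rank 5.
A has value 28 min → rank 5.

5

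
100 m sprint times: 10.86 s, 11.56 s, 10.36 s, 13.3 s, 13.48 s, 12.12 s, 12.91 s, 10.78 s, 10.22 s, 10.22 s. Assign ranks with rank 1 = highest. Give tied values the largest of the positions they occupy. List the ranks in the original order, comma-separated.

Sorted (descending): 13.48, 13.3, 12.91, 12.12, 11.56, 10.86, 10.78, 10.36, 10.22, 10.22
The 2 values of 10.22 occupy positions 9–10 → each gets rank 10.

6, 5, 8, 2, 1, 4, 3, 7, 10, 10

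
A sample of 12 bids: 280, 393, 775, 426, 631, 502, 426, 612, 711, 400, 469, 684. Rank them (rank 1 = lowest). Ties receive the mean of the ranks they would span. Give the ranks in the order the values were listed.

Sorted (ascending): 280, 393, 400, 426, 426, 469, 502, 612, 631, 684, 711, 775
The 2 values of 426 occupy positions 4–5 → average rank (4+5)/2 = 4.5.

1, 2, 12, 4.5, 9, 7, 4.5, 8, 11, 3, 6, 10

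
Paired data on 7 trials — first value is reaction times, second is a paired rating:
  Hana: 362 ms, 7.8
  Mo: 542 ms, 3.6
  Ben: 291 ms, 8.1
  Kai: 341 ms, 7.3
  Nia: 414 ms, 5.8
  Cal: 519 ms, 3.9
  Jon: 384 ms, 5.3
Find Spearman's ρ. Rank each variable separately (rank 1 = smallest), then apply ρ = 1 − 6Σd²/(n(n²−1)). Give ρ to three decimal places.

Ranks of variable 1: 3, 7, 1, 2, 5, 6, 4
Ranks of variable 2: 6, 1, 7, 5, 4, 2, 3
d = r₁ − r₂: -3, 6, -6, -3, 1, 4, 1
d²: 9, 36, 36, 9, 1, 16, 1; Σd² = 108
ρ = 1 − 6·108/(7·48) = 1 − 648/336 = -0.929

-0.929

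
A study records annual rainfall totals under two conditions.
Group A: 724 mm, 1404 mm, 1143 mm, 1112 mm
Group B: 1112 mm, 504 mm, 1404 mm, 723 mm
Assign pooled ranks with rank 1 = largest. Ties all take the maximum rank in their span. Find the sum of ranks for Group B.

22

Sorted (descending): 1404, 1404, 1143, 1112, 1112, 724, 723, 504
The 2 values of 1404 occupy positions 1–2 → each gets rank 2.
The 2 values of 1112 occupy positions 4–5 → each gets rank 5.
Group B values → pooled ranks: 1112→5, 504→8, 1404→2, 723→7
Rank sum = 5 + 8 + 2 + 7 = 22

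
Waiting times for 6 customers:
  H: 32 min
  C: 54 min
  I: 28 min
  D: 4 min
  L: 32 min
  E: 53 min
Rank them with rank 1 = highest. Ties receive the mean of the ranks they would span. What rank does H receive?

Sorted (descending): 54, 53, 32, 32, 28, 4
The 2 values of 32 occupy positions 3–4 → average rank (3+4)/2 = 3.5.
H has value 32 min → rank 3.5.

3.5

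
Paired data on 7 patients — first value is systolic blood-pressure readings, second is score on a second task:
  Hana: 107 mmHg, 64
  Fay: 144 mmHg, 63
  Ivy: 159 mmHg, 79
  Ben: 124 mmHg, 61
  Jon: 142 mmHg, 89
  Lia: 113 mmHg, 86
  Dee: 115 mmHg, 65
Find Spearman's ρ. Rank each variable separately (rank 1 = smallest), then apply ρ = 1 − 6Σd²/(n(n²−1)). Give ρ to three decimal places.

0.036

Ranks of variable 1: 1, 6, 7, 4, 5, 2, 3
Ranks of variable 2: 3, 2, 5, 1, 7, 6, 4
d = r₁ − r₂: -2, 4, 2, 3, -2, -4, -1
d²: 4, 16, 4, 9, 4, 16, 1; Σd² = 54
ρ = 1 − 6·54/(7·48) = 1 − 324/336 = 0.036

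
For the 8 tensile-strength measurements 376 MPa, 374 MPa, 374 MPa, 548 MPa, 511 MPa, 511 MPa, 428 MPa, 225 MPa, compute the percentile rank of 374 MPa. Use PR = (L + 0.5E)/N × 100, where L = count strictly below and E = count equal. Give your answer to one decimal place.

N = 8.
Strictly below 374: 1. Equal to 374: 2.
PR = (1 + 0.5·2)/8 × 100 = 25.0

25.0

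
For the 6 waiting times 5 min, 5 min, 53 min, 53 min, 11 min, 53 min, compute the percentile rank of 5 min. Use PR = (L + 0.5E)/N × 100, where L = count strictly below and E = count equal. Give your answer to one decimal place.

N = 6.
Strictly below 5: 0. Equal to 5: 2.
PR = (0 + 0.5·2)/6 × 100 = 16.7

16.7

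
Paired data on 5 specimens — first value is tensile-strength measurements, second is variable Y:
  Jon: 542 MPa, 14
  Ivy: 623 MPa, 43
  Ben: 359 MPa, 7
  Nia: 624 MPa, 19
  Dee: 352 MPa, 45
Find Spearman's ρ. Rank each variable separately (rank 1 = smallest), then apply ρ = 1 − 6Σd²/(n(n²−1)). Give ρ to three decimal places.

-0.100

Ranks of variable 1: 3, 4, 2, 5, 1
Ranks of variable 2: 2, 4, 1, 3, 5
d = r₁ − r₂: 1, 0, 1, 2, -4
d²: 1, 0, 1, 4, 16; Σd² = 22
ρ = 1 − 6·22/(5·24) = 1 − 132/120 = -0.100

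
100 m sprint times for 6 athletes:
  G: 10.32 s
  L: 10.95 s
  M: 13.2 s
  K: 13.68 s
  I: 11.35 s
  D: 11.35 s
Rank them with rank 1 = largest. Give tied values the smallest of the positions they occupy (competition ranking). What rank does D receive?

Sorted (descending): 13.68, 13.2, 11.35, 11.35, 10.95, 10.32
The 2 values of 11.35 occupy positions 3–4 → each gets rank 3.
D has value 11.35 s → rank 3.

3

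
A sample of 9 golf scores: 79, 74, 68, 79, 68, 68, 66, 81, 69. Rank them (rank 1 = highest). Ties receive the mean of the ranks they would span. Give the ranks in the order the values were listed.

2.5, 4, 7, 2.5, 7, 7, 9, 1, 5

Sorted (descending): 81, 79, 79, 74, 69, 68, 68, 68, 66
The 2 values of 79 occupy positions 2–3 → average rank (2+3)/2 = 2.5.
The 3 values of 68 occupy positions 6–8 → average rank 7.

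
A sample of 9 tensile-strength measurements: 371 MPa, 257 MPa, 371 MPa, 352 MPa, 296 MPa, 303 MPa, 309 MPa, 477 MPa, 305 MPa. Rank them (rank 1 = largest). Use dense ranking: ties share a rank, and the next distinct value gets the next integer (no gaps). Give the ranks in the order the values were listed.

Sorted (descending): 477, 371, 371, 352, 309, 305, 303, 296, 257
The 2 values of 371 share dense rank 2.
Remaining distinct values take the next consecutive integers.

2, 8, 2, 3, 7, 6, 4, 1, 5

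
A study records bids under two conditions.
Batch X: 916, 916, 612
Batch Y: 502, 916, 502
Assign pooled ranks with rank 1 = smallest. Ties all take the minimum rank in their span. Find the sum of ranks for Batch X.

Sorted (ascending): 502, 502, 612, 916, 916, 916
The 2 values of 502 occupy positions 1–2 → each gets rank 1.
The 3 values of 916 occupy positions 4–6 → each gets rank 4.
Batch X values → pooled ranks: 916→4, 916→4, 612→3
Rank sum = 4 + 4 + 3 = 11

11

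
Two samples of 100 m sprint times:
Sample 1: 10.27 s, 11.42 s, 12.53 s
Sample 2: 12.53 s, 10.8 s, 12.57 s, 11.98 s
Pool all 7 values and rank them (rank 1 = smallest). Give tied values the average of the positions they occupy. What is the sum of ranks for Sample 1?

Sorted (ascending): 10.27, 10.8, 11.42, 11.98, 12.53, 12.53, 12.57
The 2 values of 12.53 occupy positions 5–6 → average rank (5+6)/2 = 5.5.
Sample 1 values → pooled ranks: 10.27→1, 11.42→3, 12.53→5.5
Rank sum = 1 + 3 + 5.5 = 9.5

9.5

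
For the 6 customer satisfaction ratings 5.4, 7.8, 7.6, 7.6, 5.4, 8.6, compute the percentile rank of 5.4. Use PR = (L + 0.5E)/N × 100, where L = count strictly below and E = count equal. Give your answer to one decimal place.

N = 6.
Strictly below 5.4: 0. Equal to 5.4: 2.
PR = (0 + 0.5·2)/6 × 100 = 16.7

16.7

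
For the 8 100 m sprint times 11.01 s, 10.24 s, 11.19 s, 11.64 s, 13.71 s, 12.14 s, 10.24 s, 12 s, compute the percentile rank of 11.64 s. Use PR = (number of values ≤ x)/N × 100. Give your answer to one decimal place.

62.5

N = 8.
Strictly below 11.64: 4. Equal to 11.64: 1.
PR = 5/8 × 100 = 62.5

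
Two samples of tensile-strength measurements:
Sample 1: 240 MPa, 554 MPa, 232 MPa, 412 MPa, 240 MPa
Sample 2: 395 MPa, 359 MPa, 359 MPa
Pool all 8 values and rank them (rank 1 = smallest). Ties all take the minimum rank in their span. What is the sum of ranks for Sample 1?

20

Sorted (ascending): 232, 240, 240, 359, 359, 395, 412, 554
The 2 values of 240 occupy positions 2–3 → each gets rank 2.
The 2 values of 359 occupy positions 4–5 → each gets rank 4.
Sample 1 values → pooled ranks: 240→2, 554→8, 232→1, 412→7, 240→2
Rank sum = 2 + 8 + 1 + 7 + 2 = 20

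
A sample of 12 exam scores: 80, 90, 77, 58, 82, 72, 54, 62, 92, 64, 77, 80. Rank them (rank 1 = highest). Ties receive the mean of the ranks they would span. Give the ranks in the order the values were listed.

Sorted (descending): 92, 90, 82, 80, 80, 77, 77, 72, 64, 62, 58, 54
The 2 values of 80 occupy positions 4–5 → average rank (4+5)/2 = 4.5.
The 2 values of 77 occupy positions 6–7 → average rank (6+7)/2 = 6.5.

4.5, 2, 6.5, 11, 3, 8, 12, 10, 1, 9, 6.5, 4.5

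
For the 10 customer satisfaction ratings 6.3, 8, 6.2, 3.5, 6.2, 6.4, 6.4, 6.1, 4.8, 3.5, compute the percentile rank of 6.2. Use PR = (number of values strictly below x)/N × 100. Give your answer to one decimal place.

40.0

N = 10.
Strictly below 6.2: 4. Equal to 6.2: 2.
PR = 4/10 × 100 = 40.0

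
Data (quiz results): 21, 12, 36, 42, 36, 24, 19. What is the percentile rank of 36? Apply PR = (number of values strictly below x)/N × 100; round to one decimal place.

57.1

N = 7.
Strictly below 36: 4. Equal to 36: 2.
PR = 4/7 × 100 = 57.1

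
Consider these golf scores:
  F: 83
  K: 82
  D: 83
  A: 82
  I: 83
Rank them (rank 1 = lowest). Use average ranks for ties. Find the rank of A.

Sorted (ascending): 82, 82, 83, 83, 83
The 2 values of 82 occupy positions 1–2 → average rank (1+2)/2 = 1.5.
The 3 values of 83 occupy positions 3–5 → average rank 4.
A has value 82 → rank 1.5.

1.5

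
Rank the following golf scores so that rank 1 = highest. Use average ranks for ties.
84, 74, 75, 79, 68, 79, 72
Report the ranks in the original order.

1, 5, 4, 2.5, 7, 2.5, 6

Sorted (descending): 84, 79, 79, 75, 74, 72, 68
The 2 values of 79 occupy positions 2–3 → average rank (2+3)/2 = 2.5.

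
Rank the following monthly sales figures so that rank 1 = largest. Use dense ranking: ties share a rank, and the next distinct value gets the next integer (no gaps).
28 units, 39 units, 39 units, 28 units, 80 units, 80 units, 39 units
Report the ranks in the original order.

Sorted (descending): 80, 80, 39, 39, 39, 28, 28
The 2 values of 80 share dense rank 1.
The 3 values of 39 share dense rank 2.
The 2 values of 28 share dense rank 3.

3, 2, 2, 3, 1, 1, 2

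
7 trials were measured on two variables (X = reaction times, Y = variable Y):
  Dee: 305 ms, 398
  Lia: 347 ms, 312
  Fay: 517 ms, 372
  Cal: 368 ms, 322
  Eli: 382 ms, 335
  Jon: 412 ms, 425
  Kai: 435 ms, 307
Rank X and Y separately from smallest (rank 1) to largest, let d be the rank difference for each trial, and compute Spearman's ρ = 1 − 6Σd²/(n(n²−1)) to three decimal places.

Ranks of variable 1: 1, 2, 7, 3, 4, 5, 6
Ranks of variable 2: 6, 2, 5, 3, 4, 7, 1
d = r₁ − r₂: -5, 0, 2, 0, 0, -2, 5
d²: 25, 0, 4, 0, 0, 4, 25; Σd² = 58
ρ = 1 − 6·58/(7·48) = 1 − 348/336 = -0.036

-0.036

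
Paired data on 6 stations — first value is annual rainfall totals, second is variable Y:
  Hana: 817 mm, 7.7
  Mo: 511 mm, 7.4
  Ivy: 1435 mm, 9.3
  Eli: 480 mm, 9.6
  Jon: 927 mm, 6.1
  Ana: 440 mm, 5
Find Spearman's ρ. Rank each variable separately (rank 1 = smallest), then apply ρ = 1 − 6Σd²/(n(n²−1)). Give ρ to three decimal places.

0.257

Ranks of variable 1: 4, 3, 6, 2, 5, 1
Ranks of variable 2: 4, 3, 5, 6, 2, 1
d = r₁ − r₂: 0, 0, 1, -4, 3, 0
d²: 0, 0, 1, 16, 9, 0; Σd² = 26
ρ = 1 − 6·26/(6·35) = 1 − 156/210 = 0.257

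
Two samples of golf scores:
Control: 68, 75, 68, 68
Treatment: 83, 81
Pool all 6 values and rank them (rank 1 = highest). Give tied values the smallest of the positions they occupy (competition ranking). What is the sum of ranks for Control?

Sorted (descending): 83, 81, 75, 68, 68, 68
The 3 values of 68 occupy positions 4–6 → each gets rank 4.
Control values → pooled ranks: 68→4, 75→3, 68→4, 68→4
Rank sum = 4 + 3 + 4 + 4 = 15

15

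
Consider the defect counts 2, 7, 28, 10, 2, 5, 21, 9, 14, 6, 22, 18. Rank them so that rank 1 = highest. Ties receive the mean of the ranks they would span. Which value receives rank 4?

18

Sorted (descending): 28, 22, 21, 18, 14, 10, 9, 7, 6, 5, 2, 2
The 2 values of 2 occupy positions 11–12 → average rank (11+12)/2 = 11.5.
Rank 4 → value 18.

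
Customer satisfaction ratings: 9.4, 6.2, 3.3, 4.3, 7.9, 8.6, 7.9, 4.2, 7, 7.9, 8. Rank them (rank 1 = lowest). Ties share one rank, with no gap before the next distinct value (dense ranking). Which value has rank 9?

9.4

Sorted (ascending): 3.3, 4.2, 4.3, 6.2, 7, 7.9, 7.9, 7.9, 8, 8.6, 9.4
The 3 values of 7.9 share dense rank 6.
Remaining distinct values take the next consecutive integers.
Rank 9 → value 9.4.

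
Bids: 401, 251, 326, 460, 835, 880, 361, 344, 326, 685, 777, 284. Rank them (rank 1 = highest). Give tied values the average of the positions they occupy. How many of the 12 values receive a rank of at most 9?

Sorted (descending): 880, 835, 777, 685, 460, 401, 361, 344, 326, 326, 284, 251
The 2 values of 326 occupy positions 9–10 → average rank (9+10)/2 = 9.5.
Ranks ≤ 9: {1, 2, 3, 4, 5, 6, 7, 8} → 8 values.

8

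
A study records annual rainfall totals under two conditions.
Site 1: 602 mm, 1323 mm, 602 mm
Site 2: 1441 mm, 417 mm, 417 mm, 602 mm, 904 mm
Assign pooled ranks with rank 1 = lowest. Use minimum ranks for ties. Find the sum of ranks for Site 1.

Sorted (ascending): 417, 417, 602, 602, 602, 904, 1323, 1441
The 2 values of 417 occupy positions 1–2 → each gets rank 1.
The 3 values of 602 occupy positions 3–5 → each gets rank 3.
Site 1 values → pooled ranks: 602→3, 1323→7, 602→3
Rank sum = 3 + 7 + 3 = 13

13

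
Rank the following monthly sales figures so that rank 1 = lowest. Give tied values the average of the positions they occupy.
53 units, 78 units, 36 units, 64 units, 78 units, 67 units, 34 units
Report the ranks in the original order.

Sorted (ascending): 34, 36, 53, 64, 67, 78, 78
The 2 values of 78 occupy positions 6–7 → average rank (6+7)/2 = 6.5.

3, 6.5, 2, 4, 6.5, 5, 1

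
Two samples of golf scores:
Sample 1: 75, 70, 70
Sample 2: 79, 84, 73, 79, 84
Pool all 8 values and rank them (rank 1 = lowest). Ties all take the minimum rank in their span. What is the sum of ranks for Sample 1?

Sorted (ascending): 70, 70, 73, 75, 79, 79, 84, 84
The 2 values of 70 occupy positions 1–2 → each gets rank 1.
The 2 values of 79 occupy positions 5–6 → each gets rank 5.
The 2 values of 84 occupy positions 7–8 → each gets rank 7.
Sample 1 values → pooled ranks: 75→4, 70→1, 70→1
Rank sum = 4 + 1 + 1 = 6

6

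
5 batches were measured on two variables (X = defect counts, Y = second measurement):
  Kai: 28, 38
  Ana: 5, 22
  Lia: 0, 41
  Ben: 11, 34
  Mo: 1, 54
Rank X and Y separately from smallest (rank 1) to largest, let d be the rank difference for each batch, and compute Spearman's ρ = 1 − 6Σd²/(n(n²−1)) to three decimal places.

-0.500

Ranks of variable 1: 5, 3, 1, 4, 2
Ranks of variable 2: 3, 1, 4, 2, 5
d = r₁ − r₂: 2, 2, -3, 2, -3
d²: 4, 4, 9, 4, 9; Σd² = 30
ρ = 1 − 6·30/(5·24) = 1 − 180/120 = -0.500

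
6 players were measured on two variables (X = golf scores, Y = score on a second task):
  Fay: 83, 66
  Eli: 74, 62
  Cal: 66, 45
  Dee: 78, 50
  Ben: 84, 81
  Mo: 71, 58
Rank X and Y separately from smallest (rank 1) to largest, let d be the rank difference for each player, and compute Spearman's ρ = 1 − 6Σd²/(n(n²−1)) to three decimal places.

0.829

Ranks of variable 1: 5, 3, 1, 4, 6, 2
Ranks of variable 2: 5, 4, 1, 2, 6, 3
d = r₁ − r₂: 0, -1, 0, 2, 0, -1
d²: 0, 1, 0, 4, 0, 1; Σd² = 6
ρ = 1 − 6·6/(6·35) = 1 − 36/210 = 0.829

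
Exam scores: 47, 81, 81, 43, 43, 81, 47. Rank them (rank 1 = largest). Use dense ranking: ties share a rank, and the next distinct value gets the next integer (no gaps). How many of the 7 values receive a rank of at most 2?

Sorted (descending): 81, 81, 81, 47, 47, 43, 43
The 3 values of 81 share dense rank 1.
The 2 values of 47 share dense rank 2.
The 2 values of 43 share dense rank 3.
Ranks ≤ 2: {1, 1, 1, 2, 2} → 5 values.

5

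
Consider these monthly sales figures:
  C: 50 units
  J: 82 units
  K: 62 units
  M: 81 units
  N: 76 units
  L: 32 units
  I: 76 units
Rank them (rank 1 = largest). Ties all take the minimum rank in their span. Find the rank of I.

3

Sorted (descending): 82, 81, 76, 76, 62, 50, 32
The 2 values of 76 occupy positions 3–4 → each gets rank 3.
I has value 76 units → rank 3.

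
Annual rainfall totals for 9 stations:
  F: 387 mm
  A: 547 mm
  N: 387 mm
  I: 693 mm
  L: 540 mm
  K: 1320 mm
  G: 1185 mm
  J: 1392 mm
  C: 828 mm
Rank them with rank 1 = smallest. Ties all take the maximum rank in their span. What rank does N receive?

Sorted (ascending): 387, 387, 540, 547, 693, 828, 1185, 1320, 1392
The 2 values of 387 occupy positions 1–2 → each gets rank 2.
N has value 387 mm → rank 2.

2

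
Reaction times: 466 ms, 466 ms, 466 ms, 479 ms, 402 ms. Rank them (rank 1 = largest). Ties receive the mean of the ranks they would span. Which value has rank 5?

402

Sorted (descending): 479, 466, 466, 466, 402
The 3 values of 466 occupy positions 2–4 → average rank 3.
Rank 5 → value 402.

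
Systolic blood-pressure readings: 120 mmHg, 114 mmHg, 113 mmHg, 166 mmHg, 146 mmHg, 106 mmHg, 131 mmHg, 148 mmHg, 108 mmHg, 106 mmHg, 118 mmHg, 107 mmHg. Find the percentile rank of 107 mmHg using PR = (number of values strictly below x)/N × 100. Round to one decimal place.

16.7

N = 12.
Strictly below 107: 2. Equal to 107: 1.
PR = 2/12 × 100 = 16.7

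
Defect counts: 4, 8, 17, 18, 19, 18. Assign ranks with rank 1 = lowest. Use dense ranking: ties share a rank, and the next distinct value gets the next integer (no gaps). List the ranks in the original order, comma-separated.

1, 2, 3, 4, 5, 4

Sorted (ascending): 4, 8, 17, 18, 18, 19
The 2 values of 18 share dense rank 4.
Remaining distinct values take the next consecutive integers.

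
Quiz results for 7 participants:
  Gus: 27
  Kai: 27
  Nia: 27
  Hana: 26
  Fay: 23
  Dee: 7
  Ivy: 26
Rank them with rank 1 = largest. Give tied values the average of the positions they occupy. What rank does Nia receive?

Sorted (descending): 27, 27, 27, 26, 26, 23, 7
The 3 values of 27 occupy positions 1–3 → average rank 2.
The 2 values of 26 occupy positions 4–5 → average rank (4+5)/2 = 4.5.
Nia has value 27 → rank 2.

2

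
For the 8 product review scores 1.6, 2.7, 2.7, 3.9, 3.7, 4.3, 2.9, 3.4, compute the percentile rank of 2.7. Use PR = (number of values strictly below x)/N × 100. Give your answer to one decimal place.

12.5

N = 8.
Strictly below 2.7: 1. Equal to 2.7: 2.
PR = 1/8 × 100 = 12.5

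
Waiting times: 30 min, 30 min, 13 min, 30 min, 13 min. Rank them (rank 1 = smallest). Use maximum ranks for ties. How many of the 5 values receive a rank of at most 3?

2

Sorted (ascending): 13, 13, 30, 30, 30
The 2 values of 13 occupy positions 1–2 → each gets rank 2.
The 3 values of 30 occupy positions 3–5 → each gets rank 5.
Ranks ≤ 3: {2, 2} → 2 values.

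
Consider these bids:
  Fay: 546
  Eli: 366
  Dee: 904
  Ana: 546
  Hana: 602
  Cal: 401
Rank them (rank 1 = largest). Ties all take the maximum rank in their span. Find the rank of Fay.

Sorted (descending): 904, 602, 546, 546, 401, 366
The 2 values of 546 occupy positions 3–4 → each gets rank 4.
Fay has value 546 → rank 4.

4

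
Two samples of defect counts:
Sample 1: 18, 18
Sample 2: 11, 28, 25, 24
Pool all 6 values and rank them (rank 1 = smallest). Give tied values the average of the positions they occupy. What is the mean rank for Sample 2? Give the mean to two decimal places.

Sorted (ascending): 11, 18, 18, 24, 25, 28
The 2 values of 18 occupy positions 2–3 → average rank (2+3)/2 = 2.5.
Sample 2 values → pooled ranks: 11→1, 28→6, 25→5, 24→4
Mean rank = (1 + 6 + 5 + 4) / 4 = 4.00

4.00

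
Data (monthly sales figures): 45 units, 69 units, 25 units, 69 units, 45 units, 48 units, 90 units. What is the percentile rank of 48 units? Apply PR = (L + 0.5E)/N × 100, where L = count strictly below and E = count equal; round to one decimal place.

50.0

N = 7.
Strictly below 48: 3. Equal to 48: 1.
PR = (3 + 0.5·1)/7 × 100 = 50.0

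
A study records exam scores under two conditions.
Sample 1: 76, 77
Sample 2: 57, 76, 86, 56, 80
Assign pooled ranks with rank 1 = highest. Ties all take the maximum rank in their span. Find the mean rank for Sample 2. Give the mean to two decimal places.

Sorted (descending): 86, 80, 77, 76, 76, 57, 56
The 2 values of 76 occupy positions 4–5 → each gets rank 5.
Sample 2 values → pooled ranks: 57→6, 76→5, 86→1, 56→7, 80→2
Mean rank = (6 + 5 + 1 + 7 + 2) / 5 = 4.20

4.20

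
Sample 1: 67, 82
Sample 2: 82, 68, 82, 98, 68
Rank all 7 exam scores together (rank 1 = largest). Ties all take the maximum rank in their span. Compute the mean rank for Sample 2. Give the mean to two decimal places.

4.20

Sorted (descending): 98, 82, 82, 82, 68, 68, 67
The 3 values of 82 occupy positions 2–4 → each gets rank 4.
The 2 values of 68 occupy positions 5–6 → each gets rank 6.
Sample 2 values → pooled ranks: 82→4, 68→6, 82→4, 98→1, 68→6
Mean rank = (4 + 6 + 4 + 1 + 6) / 5 = 4.20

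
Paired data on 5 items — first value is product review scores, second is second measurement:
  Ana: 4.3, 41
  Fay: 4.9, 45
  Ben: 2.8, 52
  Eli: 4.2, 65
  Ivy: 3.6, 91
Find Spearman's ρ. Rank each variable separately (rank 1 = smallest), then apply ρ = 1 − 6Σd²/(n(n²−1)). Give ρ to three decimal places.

Ranks of variable 1: 4, 5, 1, 3, 2
Ranks of variable 2: 1, 2, 3, 4, 5
d = r₁ − r₂: 3, 3, -2, -1, -3
d²: 9, 9, 4, 1, 9; Σd² = 32
ρ = 1 − 6·32/(5·24) = 1 − 192/120 = -0.600

-0.600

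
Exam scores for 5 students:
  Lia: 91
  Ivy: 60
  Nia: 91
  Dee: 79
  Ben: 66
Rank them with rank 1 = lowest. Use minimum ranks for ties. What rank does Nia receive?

Sorted (ascending): 60, 66, 79, 91, 91
The 2 values of 91 occupy positions 4–5 → each gets rank 4.
Nia has value 91 → rank 4.

4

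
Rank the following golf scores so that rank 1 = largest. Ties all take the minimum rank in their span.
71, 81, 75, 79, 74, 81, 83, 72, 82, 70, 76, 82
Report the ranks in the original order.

Sorted (descending): 83, 82, 82, 81, 81, 79, 76, 75, 74, 72, 71, 70
The 2 values of 82 occupy positions 2–3 → each gets rank 2.
The 2 values of 81 occupy positions 4–5 → each gets rank 4.

11, 4, 8, 6, 9, 4, 1, 10, 2, 12, 7, 2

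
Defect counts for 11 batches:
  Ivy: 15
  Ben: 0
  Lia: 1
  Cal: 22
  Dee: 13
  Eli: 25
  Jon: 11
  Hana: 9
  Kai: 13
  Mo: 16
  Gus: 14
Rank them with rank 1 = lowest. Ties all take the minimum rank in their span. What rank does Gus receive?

Sorted (ascending): 0, 1, 9, 11, 13, 13, 14, 15, 16, 22, 25
The 2 values of 13 occupy positions 5–6 → each gets rank 5.
Gus has value 14 → rank 7.

7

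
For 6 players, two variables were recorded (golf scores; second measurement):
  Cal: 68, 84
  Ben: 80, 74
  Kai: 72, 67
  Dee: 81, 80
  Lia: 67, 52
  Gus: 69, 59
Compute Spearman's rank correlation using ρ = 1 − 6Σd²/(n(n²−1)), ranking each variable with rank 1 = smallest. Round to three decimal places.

Ranks of variable 1: 2, 5, 4, 6, 1, 3
Ranks of variable 2: 6, 4, 3, 5, 1, 2
d = r₁ − r₂: -4, 1, 1, 1, 0, 1
d²: 16, 1, 1, 1, 0, 1; Σd² = 20
ρ = 1 − 6·20/(6·35) = 1 − 120/210 = 0.429

0.429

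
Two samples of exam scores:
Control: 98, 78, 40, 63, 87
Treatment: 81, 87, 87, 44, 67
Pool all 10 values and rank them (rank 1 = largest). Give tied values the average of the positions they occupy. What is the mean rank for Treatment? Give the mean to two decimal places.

Sorted (descending): 98, 87, 87, 87, 81, 78, 67, 63, 44, 40
The 3 values of 87 occupy positions 2–4 → average rank 3.
Treatment values → pooled ranks: 81→5, 87→3, 87→3, 44→9, 67→7
Mean rank = (5 + 3 + 3 + 9 + 7) / 5 = 5.40

5.40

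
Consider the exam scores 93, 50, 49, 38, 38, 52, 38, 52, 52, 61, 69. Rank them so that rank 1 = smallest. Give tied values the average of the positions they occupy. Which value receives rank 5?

Sorted (ascending): 38, 38, 38, 49, 50, 52, 52, 52, 61, 69, 93
The 3 values of 38 occupy positions 1–3 → average rank 2.
The 3 values of 52 occupy positions 6–8 → average rank 7.
Rank 5 → value 50.

50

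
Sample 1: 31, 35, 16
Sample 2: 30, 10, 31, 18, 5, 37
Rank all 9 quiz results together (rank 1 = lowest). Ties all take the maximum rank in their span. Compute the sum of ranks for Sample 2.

28

Sorted (ascending): 5, 10, 16, 18, 30, 31, 31, 35, 37
The 2 values of 31 occupy positions 6–7 → each gets rank 7.
Sample 2 values → pooled ranks: 30→5, 10→2, 31→7, 18→4, 5→1, 37→9
Rank sum = 5 + 2 + 7 + 4 + 1 + 9 = 28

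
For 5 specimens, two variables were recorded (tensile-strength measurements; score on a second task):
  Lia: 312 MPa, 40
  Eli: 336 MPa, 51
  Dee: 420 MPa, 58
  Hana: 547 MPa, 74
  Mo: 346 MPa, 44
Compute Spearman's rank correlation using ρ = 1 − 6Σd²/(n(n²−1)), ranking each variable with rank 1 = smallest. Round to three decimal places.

Ranks of variable 1: 1, 2, 4, 5, 3
Ranks of variable 2: 1, 3, 4, 5, 2
d = r₁ − r₂: 0, -1, 0, 0, 1
d²: 0, 1, 0, 0, 1; Σd² = 2
ρ = 1 − 6·2/(5·24) = 1 − 12/120 = 0.900

0.900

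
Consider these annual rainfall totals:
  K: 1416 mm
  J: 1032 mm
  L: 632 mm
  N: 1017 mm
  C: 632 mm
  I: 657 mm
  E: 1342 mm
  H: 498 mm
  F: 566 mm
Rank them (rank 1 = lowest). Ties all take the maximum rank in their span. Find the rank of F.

Sorted (ascending): 498, 566, 632, 632, 657, 1017, 1032, 1342, 1416
The 2 values of 632 occupy positions 3–4 → each gets rank 4.
F has value 566 mm → rank 2.

2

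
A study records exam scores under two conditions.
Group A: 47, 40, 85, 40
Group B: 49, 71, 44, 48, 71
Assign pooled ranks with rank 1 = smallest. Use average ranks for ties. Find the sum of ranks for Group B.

29

Sorted (ascending): 40, 40, 44, 47, 48, 49, 71, 71, 85
The 2 values of 40 occupy positions 1–2 → average rank (1+2)/2 = 1.5.
The 2 values of 71 occupy positions 7–8 → average rank (7+8)/2 = 7.5.
Group B values → pooled ranks: 49→6, 71→7.5, 44→3, 48→5, 71→7.5
Rank sum = 6 + 7.5 + 3 + 5 + 7.5 = 29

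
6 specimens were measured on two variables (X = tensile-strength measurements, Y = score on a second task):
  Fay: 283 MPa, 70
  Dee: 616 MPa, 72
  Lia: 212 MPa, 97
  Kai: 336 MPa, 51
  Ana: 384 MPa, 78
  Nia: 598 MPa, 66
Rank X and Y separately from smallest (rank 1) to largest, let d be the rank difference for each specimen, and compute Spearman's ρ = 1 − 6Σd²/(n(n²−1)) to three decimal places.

-0.257

Ranks of variable 1: 2, 6, 1, 3, 4, 5
Ranks of variable 2: 3, 4, 6, 1, 5, 2
d = r₁ − r₂: -1, 2, -5, 2, -1, 3
d²: 1, 4, 25, 4, 1, 9; Σd² = 44
ρ = 1 − 6·44/(6·35) = 1 − 264/210 = -0.257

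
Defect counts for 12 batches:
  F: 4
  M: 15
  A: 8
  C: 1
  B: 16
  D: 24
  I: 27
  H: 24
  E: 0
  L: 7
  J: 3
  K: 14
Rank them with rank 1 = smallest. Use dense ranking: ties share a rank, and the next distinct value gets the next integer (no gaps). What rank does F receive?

Sorted (ascending): 0, 1, 3, 4, 7, 8, 14, 15, 16, 24, 24, 27
The 2 values of 24 share dense rank 10.
Remaining distinct values take the next consecutive integers.
F has value 4 → rank 4.

4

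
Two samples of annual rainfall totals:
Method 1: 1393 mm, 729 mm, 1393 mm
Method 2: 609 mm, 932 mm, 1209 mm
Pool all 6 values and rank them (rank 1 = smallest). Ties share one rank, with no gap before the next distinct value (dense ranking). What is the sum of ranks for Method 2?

8

Sorted (ascending): 609, 729, 932, 1209, 1393, 1393
The 2 values of 1393 share dense rank 5.
Remaining distinct values take the next consecutive integers.
Method 2 values → pooled ranks: 609→1, 932→3, 1209→4
Rank sum = 1 + 3 + 4 = 8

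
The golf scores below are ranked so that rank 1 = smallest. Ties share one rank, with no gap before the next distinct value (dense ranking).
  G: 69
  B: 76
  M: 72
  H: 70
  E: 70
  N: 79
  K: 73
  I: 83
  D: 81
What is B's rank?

Sorted (ascending): 69, 70, 70, 72, 73, 76, 79, 81, 83
The 2 values of 70 share dense rank 2.
Remaining distinct values take the next consecutive integers.
B has value 76 → rank 5.

5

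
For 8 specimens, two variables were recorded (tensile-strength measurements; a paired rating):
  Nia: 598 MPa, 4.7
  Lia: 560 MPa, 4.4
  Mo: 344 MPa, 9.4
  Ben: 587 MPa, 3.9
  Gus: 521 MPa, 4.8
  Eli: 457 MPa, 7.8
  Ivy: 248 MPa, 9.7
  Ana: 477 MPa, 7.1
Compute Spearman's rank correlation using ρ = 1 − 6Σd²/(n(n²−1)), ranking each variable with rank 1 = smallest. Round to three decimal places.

-0.929

Ranks of variable 1: 8, 6, 2, 7, 5, 3, 1, 4
Ranks of variable 2: 3, 2, 7, 1, 4, 6, 8, 5
d = r₁ − r₂: 5, 4, -5, 6, 1, -3, -7, -1
d²: 25, 16, 25, 36, 1, 9, 49, 1; Σd² = 162
ρ = 1 − 6·162/(8·63) = 1 − 972/504 = -0.929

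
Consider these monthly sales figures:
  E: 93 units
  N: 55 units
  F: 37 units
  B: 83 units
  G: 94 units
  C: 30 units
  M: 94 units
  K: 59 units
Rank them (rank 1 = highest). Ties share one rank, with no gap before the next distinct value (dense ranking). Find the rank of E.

2

Sorted (descending): 94, 94, 93, 83, 59, 55, 37, 30
The 2 values of 94 share dense rank 1.
Remaining distinct values take the next consecutive integers.
E has value 93 units → rank 2.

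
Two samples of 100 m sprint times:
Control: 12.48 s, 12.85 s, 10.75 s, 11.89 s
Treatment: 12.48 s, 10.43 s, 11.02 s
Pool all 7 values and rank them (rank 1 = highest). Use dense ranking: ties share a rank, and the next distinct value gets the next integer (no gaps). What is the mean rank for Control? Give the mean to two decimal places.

2.75

Sorted (descending): 12.85, 12.48, 12.48, 11.89, 11.02, 10.75, 10.43
The 2 values of 12.48 share dense rank 2.
Remaining distinct values take the next consecutive integers.
Control values → pooled ranks: 12.48→2, 12.85→1, 10.75→5, 11.89→3
Mean rank = (2 + 1 + 5 + 3) / 4 = 2.75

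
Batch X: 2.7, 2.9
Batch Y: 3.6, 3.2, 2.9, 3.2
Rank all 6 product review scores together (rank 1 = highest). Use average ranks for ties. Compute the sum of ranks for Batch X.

Sorted (descending): 3.6, 3.2, 3.2, 2.9, 2.9, 2.7
The 2 values of 3.2 occupy positions 2–3 → average rank (2+3)/2 = 2.5.
The 2 values of 2.9 occupy positions 4–5 → average rank (4+5)/2 = 4.5.
Batch X values → pooled ranks: 2.7→6, 2.9→4.5
Rank sum = 6 + 4.5 = 10.5

10.5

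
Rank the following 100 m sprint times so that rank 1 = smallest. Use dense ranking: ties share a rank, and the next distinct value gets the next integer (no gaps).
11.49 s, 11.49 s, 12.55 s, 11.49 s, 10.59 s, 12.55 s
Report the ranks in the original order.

2, 2, 3, 2, 1, 3

Sorted (ascending): 10.59, 11.49, 11.49, 11.49, 12.55, 12.55
The 3 values of 11.49 share dense rank 2.
The 2 values of 12.55 share dense rank 3.
Remaining distinct values take the next consecutive integers.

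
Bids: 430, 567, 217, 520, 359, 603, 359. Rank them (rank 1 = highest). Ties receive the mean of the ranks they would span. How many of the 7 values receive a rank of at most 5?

Sorted (descending): 603, 567, 520, 430, 359, 359, 217
The 2 values of 359 occupy positions 5–6 → average rank (5+6)/2 = 5.5.
Ranks ≤ 5: {1, 2, 3, 4} → 4 values.

4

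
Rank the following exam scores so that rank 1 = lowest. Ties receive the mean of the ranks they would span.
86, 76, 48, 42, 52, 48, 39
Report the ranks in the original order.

Sorted (ascending): 39, 42, 48, 48, 52, 76, 86
The 2 values of 48 occupy positions 3–4 → average rank (3+4)/2 = 3.5.

7, 6, 3.5, 2, 5, 3.5, 1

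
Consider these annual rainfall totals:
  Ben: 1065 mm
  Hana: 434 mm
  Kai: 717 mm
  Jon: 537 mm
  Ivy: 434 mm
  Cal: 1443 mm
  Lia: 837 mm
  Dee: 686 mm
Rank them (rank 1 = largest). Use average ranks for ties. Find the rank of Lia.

Sorted (descending): 1443, 1065, 837, 717, 686, 537, 434, 434
The 2 values of 434 occupy positions 7–8 → average rank (7+8)/2 = 7.5.
Lia has value 837 mm → rank 3.

3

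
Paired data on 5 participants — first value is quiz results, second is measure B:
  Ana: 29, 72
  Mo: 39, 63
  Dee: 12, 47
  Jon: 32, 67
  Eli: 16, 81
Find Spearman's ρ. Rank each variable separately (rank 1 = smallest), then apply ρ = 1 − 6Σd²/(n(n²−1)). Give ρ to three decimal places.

0.000

Ranks of variable 1: 3, 5, 1, 4, 2
Ranks of variable 2: 4, 2, 1, 3, 5
d = r₁ − r₂: -1, 3, 0, 1, -3
d²: 1, 9, 0, 1, 9; Σd² = 20
ρ = 1 − 6·20/(5·24) = 1 − 120/120 = 0.000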